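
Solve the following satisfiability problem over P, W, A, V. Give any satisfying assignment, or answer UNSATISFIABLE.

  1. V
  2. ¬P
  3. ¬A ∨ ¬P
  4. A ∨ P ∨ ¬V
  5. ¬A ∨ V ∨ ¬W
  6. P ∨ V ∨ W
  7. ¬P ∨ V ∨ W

P = False, W = False, A = True, V = True

Unit clause (V) forces V = True.
Unit clause (¬P) forces P = False.
In (A ∨ P ∨ ¬V) only A is left, so A = True.
Set W = False.
Check each clause:
  (V): V holds.
  (¬P): ¬P holds.
  (¬A ∨ ¬P): ¬P holds.
  (A ∨ P ∨ ¬V): A holds.
  (¬A ∨ V ∨ ¬W): V holds.
  (P ∨ V ∨ W): V holds.
  (¬P ∨ V ∨ W): ¬P holds.
All clauses satisfied.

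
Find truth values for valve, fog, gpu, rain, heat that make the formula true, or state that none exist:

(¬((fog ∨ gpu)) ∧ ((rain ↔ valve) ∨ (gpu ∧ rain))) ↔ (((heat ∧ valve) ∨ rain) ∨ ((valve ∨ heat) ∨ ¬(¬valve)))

valve = True, fog = False, gpu = False, rain = True, heat = True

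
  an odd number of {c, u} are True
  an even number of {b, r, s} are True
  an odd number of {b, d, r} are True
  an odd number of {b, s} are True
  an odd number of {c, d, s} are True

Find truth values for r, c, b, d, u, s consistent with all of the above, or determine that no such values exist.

r=T, c=F, b=F, d=F, u=T, s=T

{c, u}: 1 true → odd ✓
{b, r, s}: 2 true → even ✓
{b, d, r}: 1 true → odd ✓
{b, s}: 1 true → odd ✓
{c, d, s}: 1 true → odd ✓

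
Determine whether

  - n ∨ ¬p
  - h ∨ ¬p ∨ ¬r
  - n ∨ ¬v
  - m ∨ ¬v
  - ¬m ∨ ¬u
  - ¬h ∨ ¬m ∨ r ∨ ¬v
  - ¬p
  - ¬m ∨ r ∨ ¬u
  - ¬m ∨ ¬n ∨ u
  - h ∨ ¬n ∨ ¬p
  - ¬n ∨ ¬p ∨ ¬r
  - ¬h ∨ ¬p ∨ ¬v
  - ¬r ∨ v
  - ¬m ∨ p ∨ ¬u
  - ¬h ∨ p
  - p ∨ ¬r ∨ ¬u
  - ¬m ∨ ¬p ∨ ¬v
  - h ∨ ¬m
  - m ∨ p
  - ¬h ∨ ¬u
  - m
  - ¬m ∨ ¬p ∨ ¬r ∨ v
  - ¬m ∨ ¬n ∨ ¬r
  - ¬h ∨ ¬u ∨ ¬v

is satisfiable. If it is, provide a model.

Case p = True:
  Clause (¬p) is falsified — contradiction.
Case p = False:
  (¬h ∨ p) forces h = False.
  (h ∨ ¬m) forces m = False.
  Clause (m ∨ p) is falsified — contradiction.
Both cases fail, so the formula is unsatisfiable.

No satisfying assignment exists.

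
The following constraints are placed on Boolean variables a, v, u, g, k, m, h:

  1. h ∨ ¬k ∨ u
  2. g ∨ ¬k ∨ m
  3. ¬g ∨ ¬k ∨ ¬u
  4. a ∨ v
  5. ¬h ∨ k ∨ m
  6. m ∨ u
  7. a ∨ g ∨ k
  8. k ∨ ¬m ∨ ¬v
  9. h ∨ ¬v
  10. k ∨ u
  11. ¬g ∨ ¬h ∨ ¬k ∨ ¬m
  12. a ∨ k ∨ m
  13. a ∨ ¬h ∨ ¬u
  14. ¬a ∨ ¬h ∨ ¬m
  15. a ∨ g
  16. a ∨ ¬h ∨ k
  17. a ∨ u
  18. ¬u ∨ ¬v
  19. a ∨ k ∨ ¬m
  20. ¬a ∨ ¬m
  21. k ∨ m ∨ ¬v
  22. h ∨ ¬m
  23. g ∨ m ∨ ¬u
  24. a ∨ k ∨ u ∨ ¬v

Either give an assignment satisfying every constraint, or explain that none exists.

a = True; v = False; u = True; g = True; k = False; m = False; h = False

Try a = False:
  (a ∨ v) forces v = True.
  (h ∨ ¬v) forces h = True.
  (a ∨ ¬h ∨ ¬u) forces u = False.
  clause (a ∨ u) is falsified — backtrack.
So a = True.
  then (¬a ∨ ¬m) forces m = False.
  then (m ∨ u) forces u = True.
  then (¬u ∨ ¬v) forces v = False.
  then (g ∨ m ∨ ¬u) forces g = True.
  then (¬g ∨ ¬k ∨ ¬u) forces k = False.
  then (¬h ∨ k ∨ m) forces h = False.
All clauses satisfied.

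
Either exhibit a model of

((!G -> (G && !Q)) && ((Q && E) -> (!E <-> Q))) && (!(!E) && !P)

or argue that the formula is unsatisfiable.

G=T, E=T, P=F, Q=F

  (!G -> (G && !Q)) && ((Q && E) -> (!E <-> Q)) = True
    !G -> (G && !Q) = True
      !G = False
      G && !Q = True
        !Q = True
    (Q && E) -> (!E <-> Q) = True
      Q && E = False
      !E <-> Q = True
        !E = False
  !(!E) && !P = True
    !(!E) = True
      !E = False
    !P = True
Both conjuncts True, so the formula holds.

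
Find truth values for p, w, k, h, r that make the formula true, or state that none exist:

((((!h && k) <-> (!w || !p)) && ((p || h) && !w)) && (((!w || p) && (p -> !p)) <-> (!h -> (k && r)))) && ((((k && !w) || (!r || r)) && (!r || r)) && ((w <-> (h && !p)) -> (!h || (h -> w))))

p = True; w = False; k = True; h = False; r = False

  (((!h && k) <-> (!w || !p)) && ((p || h) && !w)) && (((!w || p) && (p -> !p)) <-> (!h -> (k && r))) = True
    ((!h && k) <-> (!w || !p)) && ((p || h) && !w) = True
      (!h && k) <-> (!w || !p) = True
        !h && k = True
          !h = True
        !w || !p = True
          !w = True
          !p = False
      (p || h) && !w = True
        p || h = True
        !w = True
    ((!w || p) && (p -> !p)) <-> (!h -> (k && r)) = True
      (!w || p) && (p -> !p) = False
        !w || p = True
          !w = True
        p -> !p = False
          !p = False
      !h -> (k && r) = False
        !h = True
        k && r = False
  (((k && !w) || (!r || r)) && (!r || r)) && ((w <-> (h && !p)) -> (!h || (h -> w))) = True
    ((k && !w) || (!r || r)) && (!r || r) = True
      (k && !w) || (!r || r) = True
        k && !w = True
          !w = True
        !r || r = True
          !r = True
      !r || r = True
        !r = True
    (w <-> (h && !p)) -> (!h || (h -> w)) = True
      w <-> (h && !p) = True
        h && !p = False
          !p = False
      !h || (h -> w) = True
        !h = True
        h -> w = True
Both conjuncts True, so the formula holds.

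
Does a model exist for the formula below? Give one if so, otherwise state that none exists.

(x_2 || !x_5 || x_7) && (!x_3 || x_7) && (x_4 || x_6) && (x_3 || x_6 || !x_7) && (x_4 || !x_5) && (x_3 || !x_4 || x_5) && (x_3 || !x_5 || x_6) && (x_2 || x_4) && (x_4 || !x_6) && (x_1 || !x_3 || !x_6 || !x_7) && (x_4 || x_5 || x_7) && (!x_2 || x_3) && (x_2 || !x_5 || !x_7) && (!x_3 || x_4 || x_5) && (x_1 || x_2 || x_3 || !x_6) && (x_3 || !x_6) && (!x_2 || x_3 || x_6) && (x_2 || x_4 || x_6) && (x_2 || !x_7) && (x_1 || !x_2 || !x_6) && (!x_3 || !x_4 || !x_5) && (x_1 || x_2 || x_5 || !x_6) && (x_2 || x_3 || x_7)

x_1=F, x_2=T, x_3=T, x_4=T, x_5=F, x_6=F, x_7=T

Set x_1 = False.
Set x_2 = True.
  then (!x_2 || x_3) forces x_3 = True.
  then (x_1 || !x_2 || !x_6) forces x_6 = False.
  then (!x_3 || x_7) forces x_7 = True.
  then (x_4 || x_6) forces x_4 = True.
  then (!x_3 || !x_4 || !x_5) forces x_5 = False.
All clauses satisfied.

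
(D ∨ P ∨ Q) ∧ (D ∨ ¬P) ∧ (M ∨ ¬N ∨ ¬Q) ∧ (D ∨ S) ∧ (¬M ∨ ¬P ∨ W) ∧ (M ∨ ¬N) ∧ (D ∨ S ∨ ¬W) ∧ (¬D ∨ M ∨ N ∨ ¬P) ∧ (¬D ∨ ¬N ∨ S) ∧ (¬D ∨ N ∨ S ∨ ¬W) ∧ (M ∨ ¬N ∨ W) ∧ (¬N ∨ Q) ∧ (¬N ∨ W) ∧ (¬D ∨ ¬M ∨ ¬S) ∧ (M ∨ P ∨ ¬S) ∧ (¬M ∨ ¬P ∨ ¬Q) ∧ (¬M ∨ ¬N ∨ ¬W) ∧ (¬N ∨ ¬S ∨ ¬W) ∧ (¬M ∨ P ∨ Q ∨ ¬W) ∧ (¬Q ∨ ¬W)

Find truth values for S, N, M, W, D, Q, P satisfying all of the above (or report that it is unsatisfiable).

Set S = False.
  then (D ∨ S) forces D = True.
  then (¬D ∨ ¬N ∨ S) forces N = False.
  then (¬D ∨ N ∨ S ∨ ¬W) forces W = False.
Set M = True.
  then (¬M ∨ ¬P ∨ W) forces P = False.
Set Q = True.
All clauses satisfied.

S = False, N = False, M = True, W = False, D = True, Q = True, P = False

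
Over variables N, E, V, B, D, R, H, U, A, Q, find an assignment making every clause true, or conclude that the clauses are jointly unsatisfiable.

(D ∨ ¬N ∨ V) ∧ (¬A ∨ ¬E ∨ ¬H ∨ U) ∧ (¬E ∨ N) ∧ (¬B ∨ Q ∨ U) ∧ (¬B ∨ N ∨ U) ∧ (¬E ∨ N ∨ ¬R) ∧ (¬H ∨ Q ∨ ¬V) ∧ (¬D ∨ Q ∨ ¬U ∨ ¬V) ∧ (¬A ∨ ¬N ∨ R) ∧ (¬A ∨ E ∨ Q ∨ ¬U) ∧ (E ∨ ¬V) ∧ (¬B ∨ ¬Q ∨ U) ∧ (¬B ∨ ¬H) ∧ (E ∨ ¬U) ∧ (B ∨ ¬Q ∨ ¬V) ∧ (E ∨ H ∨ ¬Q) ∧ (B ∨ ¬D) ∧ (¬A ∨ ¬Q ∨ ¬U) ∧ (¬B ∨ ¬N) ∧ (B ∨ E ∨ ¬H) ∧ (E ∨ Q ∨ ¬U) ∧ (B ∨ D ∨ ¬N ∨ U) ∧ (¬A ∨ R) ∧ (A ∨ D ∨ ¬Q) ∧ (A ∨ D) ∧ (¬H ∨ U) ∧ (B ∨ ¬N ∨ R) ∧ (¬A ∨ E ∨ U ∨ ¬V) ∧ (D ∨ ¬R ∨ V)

N = True, E = True, V = True, B = False, D = False, R = True, H = False, U = True, A = True, Q = False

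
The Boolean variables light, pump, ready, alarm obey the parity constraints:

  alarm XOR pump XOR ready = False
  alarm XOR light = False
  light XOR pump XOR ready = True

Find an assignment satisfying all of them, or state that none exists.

The formula is unsatisfiable.

Adding constraints 1, 2, 3 mod 2: every variable appears an even number of times on the left, so the left side is 0.
But the right sides sum to 1 (mod 2). 0 ≠ 1 — the system is inconsistent.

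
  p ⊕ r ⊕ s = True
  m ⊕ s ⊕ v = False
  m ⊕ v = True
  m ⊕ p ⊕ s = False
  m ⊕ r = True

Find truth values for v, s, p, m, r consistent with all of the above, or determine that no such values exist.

v = True, s = True, p = True, m = False, r = True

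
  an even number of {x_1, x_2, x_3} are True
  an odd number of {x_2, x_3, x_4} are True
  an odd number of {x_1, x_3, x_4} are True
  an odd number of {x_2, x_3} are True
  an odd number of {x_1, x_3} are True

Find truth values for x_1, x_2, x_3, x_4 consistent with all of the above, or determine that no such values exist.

x_1 = True, x_2 = True, x_3 = False, x_4 = False

{x_1, x_2, x_3}: 2 true → even ✓
{x_2, x_3, x_4}: 1 true → odd ✓
{x_1, x_3, x_4}: 1 true → odd ✓
{x_2, x_3}: 1 true → odd ✓
{x_1, x_3}: 1 true → odd ✓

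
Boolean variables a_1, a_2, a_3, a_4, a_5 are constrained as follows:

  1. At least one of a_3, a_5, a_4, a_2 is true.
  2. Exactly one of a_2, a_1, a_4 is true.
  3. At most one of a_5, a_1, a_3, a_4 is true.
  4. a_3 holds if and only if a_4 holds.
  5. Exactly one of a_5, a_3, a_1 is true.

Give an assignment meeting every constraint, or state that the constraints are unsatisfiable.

a_1 = False, a_2 = True, a_3 = False, a_4 = False, a_5 = True

  (1) {a_3, a_5, a_4, a_2}: 2 true — at least one ✓
  (2) {a_2, a_1, a_4}: 1 true — exactly one ✓
  (3) {a_5, a_1, a_3, a_4}: 1 true — at most one ✓
  (4) a_3=F, a_4=F — same ✓
  (5) {a_5, a_3, a_1}: 1 true — exactly one ✓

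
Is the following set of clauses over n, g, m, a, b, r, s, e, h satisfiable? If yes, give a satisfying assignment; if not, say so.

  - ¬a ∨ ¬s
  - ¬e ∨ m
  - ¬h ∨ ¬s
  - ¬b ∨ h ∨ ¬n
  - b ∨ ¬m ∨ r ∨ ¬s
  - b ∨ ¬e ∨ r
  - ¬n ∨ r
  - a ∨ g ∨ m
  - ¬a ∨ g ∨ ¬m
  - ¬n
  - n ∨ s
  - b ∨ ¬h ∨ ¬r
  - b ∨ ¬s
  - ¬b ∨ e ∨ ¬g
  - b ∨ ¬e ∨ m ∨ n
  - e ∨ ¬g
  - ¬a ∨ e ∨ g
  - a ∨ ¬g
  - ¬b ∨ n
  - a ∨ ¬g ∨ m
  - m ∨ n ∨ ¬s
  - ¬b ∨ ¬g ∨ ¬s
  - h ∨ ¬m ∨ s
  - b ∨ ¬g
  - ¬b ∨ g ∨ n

The formula is unsatisfiable.

Case b = True:
  (¬n) forces n = False.
  Clause (¬b ∨ n) is falsified — contradiction.
Case b = False:
  (¬n) forces n = False.
  (n ∨ s) forces s = True.
  Clause (b ∨ ¬s) is falsified — contradiction.
Both cases fail, so the formula is unsatisfiable.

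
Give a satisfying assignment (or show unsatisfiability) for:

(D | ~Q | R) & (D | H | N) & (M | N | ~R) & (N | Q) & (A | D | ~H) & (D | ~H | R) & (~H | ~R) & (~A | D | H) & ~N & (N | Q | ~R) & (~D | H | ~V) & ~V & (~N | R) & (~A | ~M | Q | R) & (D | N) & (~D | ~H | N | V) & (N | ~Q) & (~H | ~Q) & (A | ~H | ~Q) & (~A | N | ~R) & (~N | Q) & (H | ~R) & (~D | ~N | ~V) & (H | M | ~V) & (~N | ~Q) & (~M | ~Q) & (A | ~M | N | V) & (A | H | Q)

Case N = True:
  Clause (~N) is falsified — contradiction.
Case N = False:
  (N | Q) forces Q = True.
  Clause (N | ~Q) is falsified — contradiction.
Both cases fail, so the formula is unsatisfiable.

No satisfying assignment exists.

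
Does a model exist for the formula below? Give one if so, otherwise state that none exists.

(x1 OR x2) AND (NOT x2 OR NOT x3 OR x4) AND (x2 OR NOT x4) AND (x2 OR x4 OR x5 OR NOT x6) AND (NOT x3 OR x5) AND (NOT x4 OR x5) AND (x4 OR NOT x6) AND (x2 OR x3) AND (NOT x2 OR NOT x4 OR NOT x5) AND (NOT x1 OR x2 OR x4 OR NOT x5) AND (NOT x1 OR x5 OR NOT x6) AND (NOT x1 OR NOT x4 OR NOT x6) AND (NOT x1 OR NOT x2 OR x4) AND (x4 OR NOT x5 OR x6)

x1: False, x2: True, x3: False, x4: False, x5: False, x6: False

Set x1 = False.
  then (x1 OR x2) forces x2 = True.
Try x3 = True:
  (NOT x2 OR NOT x3 OR x4) forces x4 = True.
  (NOT x3 OR x5) forces x5 = True.
  clause (NOT x2 OR NOT x4 OR NOT x5) is falsified — backtrack.
So x3 = False.
Set x4 = False.
  then (x4 OR NOT x6) forces x6 = False.
  then (x4 OR NOT x5 OR x6) forces x5 = False.
All clauses satisfied.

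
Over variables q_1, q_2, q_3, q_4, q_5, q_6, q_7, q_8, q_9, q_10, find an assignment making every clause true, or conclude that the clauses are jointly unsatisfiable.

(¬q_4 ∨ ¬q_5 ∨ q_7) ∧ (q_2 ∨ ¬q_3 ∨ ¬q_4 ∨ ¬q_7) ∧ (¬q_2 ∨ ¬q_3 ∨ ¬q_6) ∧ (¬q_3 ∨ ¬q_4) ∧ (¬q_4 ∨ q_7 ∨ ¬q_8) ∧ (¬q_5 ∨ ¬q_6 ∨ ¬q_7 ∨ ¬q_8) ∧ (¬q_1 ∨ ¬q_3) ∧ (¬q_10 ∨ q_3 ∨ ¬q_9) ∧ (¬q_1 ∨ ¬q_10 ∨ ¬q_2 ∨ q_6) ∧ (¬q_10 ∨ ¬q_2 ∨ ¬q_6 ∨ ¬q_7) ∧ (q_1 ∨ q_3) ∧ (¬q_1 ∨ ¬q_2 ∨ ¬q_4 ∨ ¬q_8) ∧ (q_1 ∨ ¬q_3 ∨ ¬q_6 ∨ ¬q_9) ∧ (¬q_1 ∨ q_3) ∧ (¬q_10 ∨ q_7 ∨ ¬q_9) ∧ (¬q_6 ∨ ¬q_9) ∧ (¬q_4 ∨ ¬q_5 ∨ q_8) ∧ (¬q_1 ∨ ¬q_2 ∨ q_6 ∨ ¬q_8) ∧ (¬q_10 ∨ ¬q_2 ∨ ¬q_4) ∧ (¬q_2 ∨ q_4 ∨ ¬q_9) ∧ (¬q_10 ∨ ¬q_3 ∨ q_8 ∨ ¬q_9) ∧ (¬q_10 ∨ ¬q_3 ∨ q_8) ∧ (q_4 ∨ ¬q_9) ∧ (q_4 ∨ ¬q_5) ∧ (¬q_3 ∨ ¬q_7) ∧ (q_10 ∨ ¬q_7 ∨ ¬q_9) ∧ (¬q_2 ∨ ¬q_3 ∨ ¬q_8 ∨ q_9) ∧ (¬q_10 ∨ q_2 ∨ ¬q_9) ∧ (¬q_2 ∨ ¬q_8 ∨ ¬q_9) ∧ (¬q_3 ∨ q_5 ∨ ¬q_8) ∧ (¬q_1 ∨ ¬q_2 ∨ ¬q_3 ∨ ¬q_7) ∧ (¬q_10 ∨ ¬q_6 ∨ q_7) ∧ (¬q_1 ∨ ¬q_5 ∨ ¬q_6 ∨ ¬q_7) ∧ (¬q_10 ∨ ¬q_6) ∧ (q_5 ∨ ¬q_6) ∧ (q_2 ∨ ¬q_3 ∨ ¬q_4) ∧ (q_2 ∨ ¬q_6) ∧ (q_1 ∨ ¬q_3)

Case q_1 = True:
  (¬q_1 ∨ ¬q_3) forces q_3 = False.
  Clause (¬q_1 ∨ q_3) is falsified — contradiction.
Case q_1 = False:
  (q_1 ∨ q_3) forces q_3 = True.
  Clause (q_1 ∨ ¬q_3) is falsified — contradiction.
Both cases fail, so the formula is unsatisfiable.

Unsatisfiable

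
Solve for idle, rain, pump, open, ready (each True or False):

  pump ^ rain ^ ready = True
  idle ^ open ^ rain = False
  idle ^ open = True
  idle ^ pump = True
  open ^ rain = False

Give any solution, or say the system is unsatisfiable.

idle = False, rain = True, pump = True, open = True, ready = True

pump ^ rain ^ ready = T ^ T ^ T = True ✓
idle ^ open ^ rain = F ^ T ^ T = False ✓
idle ^ open = F ^ T = True ✓
idle ^ pump = F ^ T = True ✓
open ^ rain = T ^ T = False ✓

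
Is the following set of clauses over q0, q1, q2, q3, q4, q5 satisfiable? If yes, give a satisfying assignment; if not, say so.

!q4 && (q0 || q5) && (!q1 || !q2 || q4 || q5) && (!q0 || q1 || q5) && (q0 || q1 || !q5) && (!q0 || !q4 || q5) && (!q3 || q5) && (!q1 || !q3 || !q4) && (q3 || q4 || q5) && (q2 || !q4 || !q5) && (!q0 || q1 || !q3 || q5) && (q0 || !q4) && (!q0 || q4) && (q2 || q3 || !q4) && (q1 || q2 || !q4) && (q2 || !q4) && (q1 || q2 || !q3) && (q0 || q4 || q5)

Unit clause (!q4) forces q4 = False.
In (!q0 || q4) only !q0 is left, so q0 = False.
In (q0 || q4 || q5) only q5 is left, so q5 = True.
In (q0 || q1 || !q5) only q1 is left, so q1 = True.
Set q2 = False.
Set q3 = True.
All clauses satisfied.

q0 = False, q1 = True, q2 = False, q3 = True, q4 = False, q5 = True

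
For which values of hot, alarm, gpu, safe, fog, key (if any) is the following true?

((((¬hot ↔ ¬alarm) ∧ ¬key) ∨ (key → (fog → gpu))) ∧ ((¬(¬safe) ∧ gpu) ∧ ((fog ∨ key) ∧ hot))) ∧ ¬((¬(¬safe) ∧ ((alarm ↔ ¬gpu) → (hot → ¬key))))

hot = True; alarm = False; gpu = True; safe = True; fog = False; key = True

  (((¬hot ↔ ¬alarm) ∧ ¬key) ∨ (key → (fog → gpu))) ∧ ((¬(¬safe) ∧ gpu) ∧ ((fog ∨ key) ∧ hot)) = True
    ((¬hot ↔ ¬alarm) ∧ ¬key) ∨ (key → (fog → gpu)) = True
      (¬hot ↔ ¬alarm) ∧ ¬key = False
        ¬hot ↔ ¬alarm = False
          ¬hot = False
          ¬alarm = True
        ¬key = False
      key → (fog → gpu) = True
        fog → gpu = True
    (¬(¬safe) ∧ gpu) ∧ ((fog ∨ key) ∧ hot) = True
      ¬(¬safe) ∧ gpu = True
        ¬(¬safe) = True
          ¬safe = False
      (fog ∨ key) ∧ hot = True
        fog ∨ key = True
  ¬((¬(¬safe) ∧ ((alarm ↔ ¬gpu) → (hot → ¬key)))) = True
    ¬(¬safe) ∧ ((alarm ↔ ¬gpu) → (hot → ¬key)) = False
      ¬(¬safe) = True
        ¬safe = False
      (alarm ↔ ¬gpu) → (hot → ¬key) = False
        alarm ↔ ¬gpu = True
          ¬gpu = False
        hot → ¬key = False
          ¬key = False
Both conjuncts True, so the formula holds.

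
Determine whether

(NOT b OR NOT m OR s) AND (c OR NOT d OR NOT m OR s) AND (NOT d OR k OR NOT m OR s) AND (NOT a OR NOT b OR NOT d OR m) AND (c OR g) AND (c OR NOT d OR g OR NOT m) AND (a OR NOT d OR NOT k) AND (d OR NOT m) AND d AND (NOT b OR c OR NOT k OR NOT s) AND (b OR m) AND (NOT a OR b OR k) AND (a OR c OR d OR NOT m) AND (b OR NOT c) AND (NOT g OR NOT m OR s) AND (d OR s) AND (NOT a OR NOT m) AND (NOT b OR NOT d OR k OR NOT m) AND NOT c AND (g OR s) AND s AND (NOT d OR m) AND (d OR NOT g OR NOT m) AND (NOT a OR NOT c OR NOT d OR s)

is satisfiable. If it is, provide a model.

s = True, m = True, k = False, c = False, a = False, b = False, d = True, g = True

Unit clause (d) forces d = True.
Unit clause (NOT c) forces c = False.
Unit clause (s) forces s = True.
In (NOT d OR m) only m is left, so m = True.
In (c OR g) only g is left, so g = True.
In (NOT a OR NOT m) only NOT a is left, so a = False.
In (a OR NOT d OR NOT k) only NOT k is left, so k = False.
In (NOT b OR NOT d OR k OR NOT m) only NOT b is left, so b = False.
All clauses satisfied.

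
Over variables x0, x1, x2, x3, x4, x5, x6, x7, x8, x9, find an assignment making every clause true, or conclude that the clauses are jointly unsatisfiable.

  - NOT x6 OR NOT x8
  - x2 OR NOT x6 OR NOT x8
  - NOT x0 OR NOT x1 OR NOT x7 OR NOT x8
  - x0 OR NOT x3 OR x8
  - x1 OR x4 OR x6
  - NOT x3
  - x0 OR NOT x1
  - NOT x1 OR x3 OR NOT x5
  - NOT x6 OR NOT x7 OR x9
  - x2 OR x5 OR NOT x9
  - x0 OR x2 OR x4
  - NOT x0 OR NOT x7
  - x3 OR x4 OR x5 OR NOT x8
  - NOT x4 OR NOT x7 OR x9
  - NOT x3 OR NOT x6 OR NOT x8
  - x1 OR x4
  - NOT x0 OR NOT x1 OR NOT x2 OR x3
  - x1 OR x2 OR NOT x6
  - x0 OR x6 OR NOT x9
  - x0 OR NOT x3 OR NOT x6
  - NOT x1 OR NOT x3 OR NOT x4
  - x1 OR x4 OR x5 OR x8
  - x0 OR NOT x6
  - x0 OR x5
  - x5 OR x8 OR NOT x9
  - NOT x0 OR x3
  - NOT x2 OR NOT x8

Unit clause (NOT x3) forces x3 = False.
In (NOT x0 OR x3) only NOT x0 is left, so x0 = False.
In (x0 OR NOT x1) only NOT x1 is left, so x1 = False.
In (x1 OR x4) only x4 is left, so x4 = True.
In (x0 OR NOT x6) only NOT x6 is left, so x6 = False.
In (x0 OR x5) only x5 is left, so x5 = True.
In (x0 OR x6 OR NOT x9) only NOT x9 is left, so x9 = False.
In (NOT x4 OR NOT x7 OR x9) only NOT x7 is left, so x7 = False.
Set x2 = True.
  then (NOT x2 OR NOT x8) forces x8 = False.
All clauses satisfied.

x0=F, x1=F, x2=T, x3=F, x4=T, x5=T, x6=F, x7=F, x8=F, x9=F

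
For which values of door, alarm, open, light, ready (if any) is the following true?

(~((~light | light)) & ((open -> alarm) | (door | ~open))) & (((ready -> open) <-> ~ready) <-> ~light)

No satisfying assignment exists.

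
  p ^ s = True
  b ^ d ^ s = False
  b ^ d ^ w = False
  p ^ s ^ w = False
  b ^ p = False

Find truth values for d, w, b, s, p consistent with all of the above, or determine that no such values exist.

d = True, w = True, b = False, s = True, p = False

p ^ s = F ^ T = True ✓
b ^ d ^ s = F ^ T ^ T = False ✓
b ^ d ^ w = F ^ T ^ T = False ✓
p ^ s ^ w = F ^ T ^ T = False ✓
b ^ p = F ^ F = False ✓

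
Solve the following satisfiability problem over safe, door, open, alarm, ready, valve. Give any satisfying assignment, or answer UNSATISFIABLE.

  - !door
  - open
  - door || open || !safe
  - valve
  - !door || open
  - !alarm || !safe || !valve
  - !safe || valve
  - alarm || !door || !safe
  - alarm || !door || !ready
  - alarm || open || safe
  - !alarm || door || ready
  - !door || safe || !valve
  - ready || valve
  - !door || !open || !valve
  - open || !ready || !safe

safe=F; door=F; open=T; alarm=F; ready=T; valve=T

Unit clause (!door) forces door = False.
Unit clause (open) forces open = True.
Unit clause (valve) forces valve = True.
Set safe = False.
Set alarm = False.
Set ready = True.
All clauses satisfied.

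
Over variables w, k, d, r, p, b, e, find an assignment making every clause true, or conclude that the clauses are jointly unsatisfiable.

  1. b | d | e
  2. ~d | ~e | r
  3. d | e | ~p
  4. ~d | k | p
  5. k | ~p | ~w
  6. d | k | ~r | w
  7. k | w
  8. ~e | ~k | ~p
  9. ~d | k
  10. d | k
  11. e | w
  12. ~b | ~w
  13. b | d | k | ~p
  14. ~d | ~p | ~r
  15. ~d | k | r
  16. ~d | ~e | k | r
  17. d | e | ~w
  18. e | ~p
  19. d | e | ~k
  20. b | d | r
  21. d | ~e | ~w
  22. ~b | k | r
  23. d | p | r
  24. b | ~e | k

w: False, k: True, d: False, r: True, p: False, b: True, e: True

Set w = False.
  then (k | w) forces k = True.
  then (e | w) forces e = True.
  then (~e | ~k | ~p) forces p = False.
Set d = False.
  then (d | p | r) forces r = True.
Set b = True.
All clauses satisfied.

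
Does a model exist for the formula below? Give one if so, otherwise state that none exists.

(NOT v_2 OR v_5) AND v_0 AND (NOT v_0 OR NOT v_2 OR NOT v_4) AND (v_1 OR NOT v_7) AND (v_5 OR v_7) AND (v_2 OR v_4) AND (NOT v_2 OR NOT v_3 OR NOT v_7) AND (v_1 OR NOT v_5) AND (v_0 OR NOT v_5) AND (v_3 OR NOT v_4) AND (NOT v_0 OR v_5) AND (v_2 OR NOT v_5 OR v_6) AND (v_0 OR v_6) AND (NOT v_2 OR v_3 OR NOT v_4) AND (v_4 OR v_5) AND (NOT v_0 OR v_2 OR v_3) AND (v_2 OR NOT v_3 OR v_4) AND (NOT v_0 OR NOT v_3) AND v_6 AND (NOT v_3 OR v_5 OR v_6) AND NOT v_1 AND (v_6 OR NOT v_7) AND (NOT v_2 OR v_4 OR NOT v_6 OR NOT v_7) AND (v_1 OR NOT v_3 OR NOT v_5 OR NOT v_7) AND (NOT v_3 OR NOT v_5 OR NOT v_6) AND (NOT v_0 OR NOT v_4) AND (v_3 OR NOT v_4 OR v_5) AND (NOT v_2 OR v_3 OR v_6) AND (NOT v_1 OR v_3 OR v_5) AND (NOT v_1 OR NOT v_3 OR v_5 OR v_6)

Unsatisfiable

Case v_0 = True:
  (NOT v_0 OR v_5) forces v_5 = True.
  (v_1 OR NOT v_5) forces v_1 = True.
  Clause (NOT v_1) is falsified — contradiction.
Case v_0 = False:
  Clause (v_0) is falsified — contradiction.
Both cases fail, so the formula is unsatisfiable.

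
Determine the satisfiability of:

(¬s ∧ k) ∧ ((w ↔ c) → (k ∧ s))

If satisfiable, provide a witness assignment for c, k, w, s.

c: True, k: True, w: False, s: False

  ¬s ∧ k = True
    ¬s = True
  (w ↔ c) → (k ∧ s) = True
    w ↔ c = False
    k ∧ s = False
Both conjuncts True, so the formula holds.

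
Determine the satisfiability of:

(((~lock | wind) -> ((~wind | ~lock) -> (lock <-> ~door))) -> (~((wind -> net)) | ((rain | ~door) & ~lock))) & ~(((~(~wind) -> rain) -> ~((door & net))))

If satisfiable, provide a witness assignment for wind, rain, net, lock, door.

wind = True, rain = True, net = True, lock = False, door = True

  ((~lock | wind) -> ((~wind | ~lock) -> (lock <-> ~door))) -> (~((wind -> net)) | ((rain | ~door) & ~lock)) = True
    (~lock | wind) -> ((~wind | ~lock) -> (lock <-> ~door)) = True
      ~lock | wind = True
        ~lock = True
      (~wind | ~lock) -> (lock <-> ~door) = True
        ~wind | ~lock = True
          ~wind = False
          ~lock = True
        lock <-> ~door = True
          ~door = False
    ~((wind -> net)) | ((rain | ~door) & ~lock) = True
      ~((wind -> net)) = False
        wind -> net = True
      (rain | ~door) & ~lock = True
        rain | ~door = True
          ~door = False
        ~lock = True
  ~(((~(~wind) -> rain) -> ~((door & net)))) = True
    (~(~wind) -> rain) -> ~((door & net)) = False
      ~(~wind) -> rain = True
        ~(~wind) = True
          ~wind = False
      ~((door & net)) = False
        door & net = True
Both conjuncts True, so the formula holds.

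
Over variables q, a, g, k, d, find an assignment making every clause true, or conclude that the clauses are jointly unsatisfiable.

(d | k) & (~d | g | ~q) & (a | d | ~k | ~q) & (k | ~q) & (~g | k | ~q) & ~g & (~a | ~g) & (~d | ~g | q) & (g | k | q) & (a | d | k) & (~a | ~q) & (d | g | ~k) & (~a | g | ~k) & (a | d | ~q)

q: False, a: False, g: False, k: True, d: True

Unit clause (~g) forces g = False.
Set q = False.
  then (g | k | q) forces k = True.
  then (d | g | ~k) forces d = True.
  then (~a | g | ~k) forces a = False.
All clauses satisfied.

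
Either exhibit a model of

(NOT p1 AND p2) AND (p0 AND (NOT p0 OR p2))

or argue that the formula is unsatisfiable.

p0=T, p1=F, p2=T

  NOT p1 AND p2 = True
    NOT p1 = True
  p0 AND (NOT p0 OR p2) = True
    NOT p0 OR p2 = True
      NOT p0 = False
Both conjuncts True, so the formula holds.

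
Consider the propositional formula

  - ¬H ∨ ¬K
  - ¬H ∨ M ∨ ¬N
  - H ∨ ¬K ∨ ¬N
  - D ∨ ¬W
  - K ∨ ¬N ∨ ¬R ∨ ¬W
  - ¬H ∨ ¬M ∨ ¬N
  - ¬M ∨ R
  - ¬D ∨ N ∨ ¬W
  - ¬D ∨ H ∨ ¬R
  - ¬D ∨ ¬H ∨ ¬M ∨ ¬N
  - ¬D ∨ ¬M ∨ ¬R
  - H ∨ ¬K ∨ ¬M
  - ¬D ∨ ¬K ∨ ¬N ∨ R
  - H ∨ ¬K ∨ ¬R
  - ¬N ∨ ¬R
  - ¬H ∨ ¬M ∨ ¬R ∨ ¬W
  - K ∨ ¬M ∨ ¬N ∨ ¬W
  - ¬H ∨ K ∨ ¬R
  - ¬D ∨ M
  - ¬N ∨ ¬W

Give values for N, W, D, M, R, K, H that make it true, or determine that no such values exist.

N = True, W = False, D = False, M = False, R = False, K = False, H = False

Set N = True.
  then (¬N ∨ ¬R) forces R = False.
  then (¬N ∨ ¬W) forces W = False.
  then (¬M ∨ R) forces M = False.
  then (¬D ∨ M) forces D = False.
  then (¬H ∨ M ∨ ¬N) forces H = False.
  then (H ∨ ¬K ∨ ¬N) forces K = False.
All clauses satisfied.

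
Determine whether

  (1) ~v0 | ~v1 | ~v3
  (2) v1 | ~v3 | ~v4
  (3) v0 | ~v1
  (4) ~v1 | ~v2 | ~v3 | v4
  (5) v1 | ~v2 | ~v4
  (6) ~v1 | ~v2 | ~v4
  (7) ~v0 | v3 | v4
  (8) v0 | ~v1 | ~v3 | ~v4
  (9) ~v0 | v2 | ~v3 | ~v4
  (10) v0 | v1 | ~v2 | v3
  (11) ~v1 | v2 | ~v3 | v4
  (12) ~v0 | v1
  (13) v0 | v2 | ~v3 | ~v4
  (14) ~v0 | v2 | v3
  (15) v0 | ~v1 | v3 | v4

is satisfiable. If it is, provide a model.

Try v0 = True:
  (~v0 | v1) forces v1 = True.
  (~v0 | ~v1 | ~v3) forces v3 = False.
  (~v0 | v3 | v4) forces v4 = True.
  (~v1 | ~v2 | ~v4) forces v2 = False.
  clause (~v0 | v2 | v3) is falsified — backtrack.
So v0 = False.
  then (v0 | ~v1) forces v1 = False.
Set v2 = False.
Set v3 = True.
  then (v1 | ~v3 | ~v4) forces v4 = False.
All clauses satisfied.

v0 = False; v1 = False; v2 = False; v3 = True; v4 = False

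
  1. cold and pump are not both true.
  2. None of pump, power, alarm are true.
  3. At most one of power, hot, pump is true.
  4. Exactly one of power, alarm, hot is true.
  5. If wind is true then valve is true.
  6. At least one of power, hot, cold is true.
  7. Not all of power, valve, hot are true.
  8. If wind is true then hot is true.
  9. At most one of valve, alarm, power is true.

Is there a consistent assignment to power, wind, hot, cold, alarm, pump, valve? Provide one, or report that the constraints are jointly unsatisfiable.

power = False, wind = True, hot = True, cold = False, alarm = False, pump = False, valve = True

  (1) cold=F, pump=F — not both ✓
  (2) {pump, power, alarm}: 0 true — none ✓
  (3) {power, hot, pump}: 1 true — at most one ✓
  (4) {power, alarm, hot}: 1 true — exactly one ✓
  (5) wind=T ⇒ valve: T ✓
  (6) {power, hot, cold}: 1 true — at least one ✓
  (7) {power, valve, hot}: 2/3 true — not all ✓
  (8) wind=T ⇒ hot: T ✓
  (9) {valve, alarm, power}: 1 true — at most one ✓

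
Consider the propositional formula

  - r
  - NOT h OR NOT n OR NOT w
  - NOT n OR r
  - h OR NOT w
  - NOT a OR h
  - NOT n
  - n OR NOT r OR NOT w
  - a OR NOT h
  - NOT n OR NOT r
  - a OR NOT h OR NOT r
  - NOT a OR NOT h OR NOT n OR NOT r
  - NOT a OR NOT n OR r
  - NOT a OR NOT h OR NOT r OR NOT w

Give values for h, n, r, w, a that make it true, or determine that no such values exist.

Unit clause (r) forces r = True.
Unit clause (NOT n) forces n = False.
In (n OR NOT r OR NOT w) only NOT w is left, so w = False.
Set h = True.
  then (a OR NOT h) forces a = True.
All clauses satisfied.

h = True; n = False; r = True; w = False; a = True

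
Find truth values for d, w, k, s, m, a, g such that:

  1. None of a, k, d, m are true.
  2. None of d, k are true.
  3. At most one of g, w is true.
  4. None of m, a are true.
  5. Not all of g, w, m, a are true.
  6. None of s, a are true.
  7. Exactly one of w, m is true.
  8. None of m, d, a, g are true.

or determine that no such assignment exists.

d: False, w: True, k: False, s: False, m: False, a: False, g: False

  (1) {a, k, d, m}: 0 true — none ✓
  (2) {d, k}: 0 true — none ✓
  (3) {g, w}: 1 true — at most one ✓
  (4) {m, a}: 0 true — none ✓
  (5) {g, w, m, a}: 1/4 true — not all ✓
  (6) {s, a}: 0 true — none ✓
  (7) {w, m}: 1 true — exactly one ✓
  (8) {m, d, a, g}: 0 true — none ✓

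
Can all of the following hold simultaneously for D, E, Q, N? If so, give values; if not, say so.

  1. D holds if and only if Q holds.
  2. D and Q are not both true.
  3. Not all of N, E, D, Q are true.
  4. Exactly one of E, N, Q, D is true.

D=F, E=T, Q=F, N=F

  (1) D=F, Q=F — same ✓
  (2) D=F, Q=F — not both ✓
  (3) {N, E, D, Q}: 1/4 true — not all ✓
  (4) {E, N, Q, D}: 1 true — exactly one ✓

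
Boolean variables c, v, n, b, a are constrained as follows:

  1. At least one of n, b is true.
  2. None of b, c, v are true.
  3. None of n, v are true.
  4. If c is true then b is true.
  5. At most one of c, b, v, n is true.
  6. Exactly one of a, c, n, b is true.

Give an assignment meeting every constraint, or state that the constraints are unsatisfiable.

Unsatisfiable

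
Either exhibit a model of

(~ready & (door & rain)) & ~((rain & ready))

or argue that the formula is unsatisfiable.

ready=F, door=T, rain=T

  ~ready & (door & rain) = True
    ~ready = True
    door & rain = True
  ~((rain & ready)) = True
    rain & ready = False
Both conjuncts True, so the formula holds.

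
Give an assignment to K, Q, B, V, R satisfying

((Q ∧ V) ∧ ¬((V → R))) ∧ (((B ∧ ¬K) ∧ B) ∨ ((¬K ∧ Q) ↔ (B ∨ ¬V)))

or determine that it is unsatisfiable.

K: False, Q: True, B: True, V: True, R: False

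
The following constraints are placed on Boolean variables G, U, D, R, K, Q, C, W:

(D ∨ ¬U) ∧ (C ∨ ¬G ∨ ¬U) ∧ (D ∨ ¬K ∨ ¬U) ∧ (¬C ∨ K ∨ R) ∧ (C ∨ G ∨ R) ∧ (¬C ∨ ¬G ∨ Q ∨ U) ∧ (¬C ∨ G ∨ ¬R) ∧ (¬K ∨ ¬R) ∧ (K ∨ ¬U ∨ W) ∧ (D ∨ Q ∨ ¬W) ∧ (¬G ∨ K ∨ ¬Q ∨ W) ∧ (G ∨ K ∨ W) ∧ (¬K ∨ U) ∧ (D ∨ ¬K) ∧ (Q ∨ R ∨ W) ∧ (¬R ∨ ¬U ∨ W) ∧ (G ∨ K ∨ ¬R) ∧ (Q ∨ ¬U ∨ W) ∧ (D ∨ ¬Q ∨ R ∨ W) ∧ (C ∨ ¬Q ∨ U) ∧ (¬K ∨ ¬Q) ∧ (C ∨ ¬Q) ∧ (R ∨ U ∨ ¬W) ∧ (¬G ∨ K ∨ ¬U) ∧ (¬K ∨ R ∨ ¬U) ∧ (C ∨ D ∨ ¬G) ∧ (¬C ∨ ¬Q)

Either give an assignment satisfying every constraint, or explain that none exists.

G: True, U: False, D: True, R: True, K: False, Q: False, C: False, W: False

Set G = True.
Try U = True:
  (D ∨ ¬U) forces D = True.
  (C ∨ ¬G ∨ ¬U) forces C = True.
  (¬G ∨ K ∨ ¬U) forces K = True.
  (¬K ∨ ¬R) forces R = False.
  clause (¬K ∨ R ∨ ¬U) is falsified — backtrack.
So U = False.
  then (¬K ∨ U) forces K = False.
Try D = False:
  (C ∨ D ∨ ¬G) forces C = True.
  (¬C ∨ K ∨ R) forces R = True.
  (¬C ∨ ¬G ∨ Q ∨ U) forces Q = True.
  clause (¬C ∨ ¬Q) is falsified — backtrack.
So D = True.
Set R = True.
Set Q = False.
  then (¬C ∨ ¬G ∨ Q ∨ U) forces C = False.
Set W = False.
All clauses satisfied.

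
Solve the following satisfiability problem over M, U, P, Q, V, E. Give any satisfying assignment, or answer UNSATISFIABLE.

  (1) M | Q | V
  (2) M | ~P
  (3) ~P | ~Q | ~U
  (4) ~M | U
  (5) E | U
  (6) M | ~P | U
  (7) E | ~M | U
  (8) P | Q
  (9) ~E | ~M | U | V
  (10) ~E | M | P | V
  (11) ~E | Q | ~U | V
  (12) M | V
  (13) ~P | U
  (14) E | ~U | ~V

M = False; U = False; P = False; Q = True; V = True; E = True

Set M = False.
  then (M | ~P) forces P = False.
  then (P | Q) forces Q = True.
  then (M | V) forces V = True.
Set U = False.
  then (E | U) forces E = True.
All clauses satisfied.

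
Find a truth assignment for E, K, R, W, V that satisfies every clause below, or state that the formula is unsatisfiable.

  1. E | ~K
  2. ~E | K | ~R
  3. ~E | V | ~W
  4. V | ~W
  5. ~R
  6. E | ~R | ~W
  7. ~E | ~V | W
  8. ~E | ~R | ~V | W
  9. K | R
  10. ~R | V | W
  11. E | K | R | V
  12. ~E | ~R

Unit clause (~R) forces R = False.
In (K | R) only K is left, so K = True.
In (E | ~K) only E is left, so E = True.
Set W = True.
  then (~E | V | ~W) forces V = True.
All clauses satisfied.

E = True; K = True; R = False; W = True; V = True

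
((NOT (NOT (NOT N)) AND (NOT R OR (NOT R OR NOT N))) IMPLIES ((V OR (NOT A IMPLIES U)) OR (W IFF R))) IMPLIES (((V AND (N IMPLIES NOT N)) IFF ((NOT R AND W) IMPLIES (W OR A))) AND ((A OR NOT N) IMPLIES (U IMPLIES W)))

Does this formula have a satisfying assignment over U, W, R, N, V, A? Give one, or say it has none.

U = False; W = False; R = False; N = False; V = True; A = False

  ((NOT (NOT (NOT N)) AND (NOT R OR (NOT R OR NOT N))) IMPLIES ((V OR (NOT A IMPLIES U)) OR (W IFF R))) IMPLIES (((V AND (N IMPLIES NOT N)) IFF ((NOT R AND W) IMPLIES (W OR A))) AND ((A OR NOT N) IMPLIES (U IMPLIES W))) = True
    (NOT (NOT (NOT N)) AND (NOT R OR (NOT R OR NOT N))) IMPLIES ((V OR (NOT A IMPLIES U)) OR (W IFF R)) = True
      NOT (NOT (NOT N)) AND (NOT R OR (NOT R OR NOT N)) = True
        NOT (NOT (NOT N)) = True
          NOT (NOT N) = False
            NOT N = True
        NOT R OR (NOT R OR NOT N) = True
          NOT R = True
          NOT R OR NOT N = True
            NOT R = True
            NOT N = True
      (V OR (NOT A IMPLIES U)) OR (W IFF R) = True
        V OR (NOT A IMPLIES U) = True
          NOT A IMPLIES U = False
            NOT A = True
        W IFF R = True
    ((V AND (N IMPLIES NOT N)) IFF ((NOT R AND W) IMPLIES (W OR A))) AND ((A OR NOT N) IMPLIES (U IMPLIES W)) = True
      (V AND (N IMPLIES NOT N)) IFF ((NOT R AND W) IMPLIES (W OR A)) = True
        V AND (N IMPLIES NOT N) = True
          N IMPLIES NOT N = True
            NOT N = True
        (NOT R AND W) IMPLIES (W OR A) = True
          NOT R AND W = False
            NOT R = True
          W OR A = False
      (A OR NOT N) IMPLIES (U IMPLIES W) = True
        A OR NOT N = True
          NOT N = True
        U IMPLIES W = True
The formula evaluates to True.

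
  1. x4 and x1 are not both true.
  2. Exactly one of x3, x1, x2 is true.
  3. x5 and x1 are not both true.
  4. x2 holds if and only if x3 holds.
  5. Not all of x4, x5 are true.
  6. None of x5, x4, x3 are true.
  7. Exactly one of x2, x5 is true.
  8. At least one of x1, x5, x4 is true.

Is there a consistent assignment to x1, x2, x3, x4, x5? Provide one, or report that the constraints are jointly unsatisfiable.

Case x4 = True:
  Constraint (6) is violated (x4=T) — contradiction.
Case x4 = False:
  (6) forces x5 = False.
  (6) forces x3 = False.
  (4) with x3=F forces x2 = False.
  Constraint (7) is violated (x2=F, x5=F) — contradiction.
Both cases fail — unsatisfiable.

Unsatisfiable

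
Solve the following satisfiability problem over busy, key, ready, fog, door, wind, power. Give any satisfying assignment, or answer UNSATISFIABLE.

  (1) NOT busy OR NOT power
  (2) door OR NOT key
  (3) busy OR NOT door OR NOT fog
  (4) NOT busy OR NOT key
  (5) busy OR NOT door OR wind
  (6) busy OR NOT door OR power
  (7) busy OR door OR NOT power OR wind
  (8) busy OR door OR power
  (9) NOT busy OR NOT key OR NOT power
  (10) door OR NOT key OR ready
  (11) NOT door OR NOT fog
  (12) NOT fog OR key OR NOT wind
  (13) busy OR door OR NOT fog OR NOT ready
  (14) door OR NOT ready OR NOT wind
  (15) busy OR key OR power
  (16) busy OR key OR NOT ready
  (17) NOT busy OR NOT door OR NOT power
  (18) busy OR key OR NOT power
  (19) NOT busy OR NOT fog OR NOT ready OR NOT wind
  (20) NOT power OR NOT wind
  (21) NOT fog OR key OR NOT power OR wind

Set busy = True.
  then (NOT busy OR NOT power) forces power = False.
  then (NOT busy OR NOT key) forces key = False.
Set ready = False.
Set fog = False.
Set door = True.
Set wind = True.
All clauses satisfied.

busy = True, key = False, ready = False, fog = False, door = True, wind = True, power = False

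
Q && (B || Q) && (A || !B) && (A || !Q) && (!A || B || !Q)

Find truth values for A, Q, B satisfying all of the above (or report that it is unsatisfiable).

A=T, Q=T, B=T

Unit clause (Q) forces Q = True.
In (A || !Q) only A is left, so A = True.
In (!A || B || !Q) only B is left, so B = True.
Check each clause:
  (Q): Q holds.
  (B || Q): B holds.
  (A || !B): A holds.
  (A || !Q): A holds.
  (!A || B || !Q): B holds.
All clauses satisfied.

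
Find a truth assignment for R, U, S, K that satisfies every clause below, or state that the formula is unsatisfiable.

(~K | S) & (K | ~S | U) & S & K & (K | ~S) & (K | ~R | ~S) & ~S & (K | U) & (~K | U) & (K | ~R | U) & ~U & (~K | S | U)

Case S = True:
  Clause (~S) is falsified — contradiction.
Case S = False:
  Clause (S) is falsified — contradiction.
Both cases fail, so the formula is unsatisfiable.

The formula is unsatisfiable.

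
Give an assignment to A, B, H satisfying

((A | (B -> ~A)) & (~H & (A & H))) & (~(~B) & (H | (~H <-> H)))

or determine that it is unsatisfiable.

Case H = True: the conjunct ~H is False.
Case H = False: the conjunct H is False.
Both cases fail — unsatisfiable.

The formula is unsatisfiable.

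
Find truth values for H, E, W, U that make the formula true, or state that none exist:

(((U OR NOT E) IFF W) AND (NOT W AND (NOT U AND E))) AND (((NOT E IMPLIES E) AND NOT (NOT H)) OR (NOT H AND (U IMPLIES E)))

H = False; E = True; W = False; U = False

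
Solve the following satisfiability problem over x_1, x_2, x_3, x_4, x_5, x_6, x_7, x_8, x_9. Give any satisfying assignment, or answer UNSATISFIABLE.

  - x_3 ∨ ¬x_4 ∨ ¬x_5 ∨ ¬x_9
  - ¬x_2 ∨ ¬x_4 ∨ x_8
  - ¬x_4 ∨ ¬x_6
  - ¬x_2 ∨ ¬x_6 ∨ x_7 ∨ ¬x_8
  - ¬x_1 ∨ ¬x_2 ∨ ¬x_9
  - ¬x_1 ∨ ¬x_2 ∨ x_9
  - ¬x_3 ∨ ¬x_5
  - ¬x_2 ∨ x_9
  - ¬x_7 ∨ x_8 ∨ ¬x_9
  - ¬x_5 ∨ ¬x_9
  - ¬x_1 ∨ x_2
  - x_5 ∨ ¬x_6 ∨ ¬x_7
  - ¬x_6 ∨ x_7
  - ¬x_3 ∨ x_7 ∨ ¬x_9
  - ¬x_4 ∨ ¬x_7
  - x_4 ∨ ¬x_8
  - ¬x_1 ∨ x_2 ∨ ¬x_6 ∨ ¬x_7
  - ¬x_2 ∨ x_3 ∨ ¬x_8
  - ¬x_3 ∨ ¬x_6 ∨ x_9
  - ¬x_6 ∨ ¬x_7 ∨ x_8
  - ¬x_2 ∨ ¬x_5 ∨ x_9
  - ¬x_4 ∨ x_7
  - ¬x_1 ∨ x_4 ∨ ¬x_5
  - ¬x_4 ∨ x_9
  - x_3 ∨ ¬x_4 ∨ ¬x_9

Try x_1 = True:
  (¬x_1 ∨ x_2) forces x_2 = True.
  (¬x_1 ∨ ¬x_2 ∨ ¬x_9) forces x_9 = False.
  clause (¬x_1 ∨ ¬x_2 ∨ x_9) is falsified — backtrack.
So x_1 = False.
Set x_2 = False.
Set x_3 = False.
Set x_4 = False.
  then (x_4 ∨ ¬x_8) forces x_8 = False.
Set x_5 = False.
Set x_6 = False.
Set x_7 = False.
Set x_9 = False.
All clauses satisfied.

x_1 = False, x_2 = False, x_3 = False, x_4 = False, x_5 = False, x_6 = False, x_7 = False, x_8 = False, x_9 = False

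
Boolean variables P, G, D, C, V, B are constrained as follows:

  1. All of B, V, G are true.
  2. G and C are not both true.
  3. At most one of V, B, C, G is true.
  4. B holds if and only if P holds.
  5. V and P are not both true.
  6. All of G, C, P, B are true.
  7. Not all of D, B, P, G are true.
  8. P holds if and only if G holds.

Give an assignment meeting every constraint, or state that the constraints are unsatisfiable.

UNSATISFIABLE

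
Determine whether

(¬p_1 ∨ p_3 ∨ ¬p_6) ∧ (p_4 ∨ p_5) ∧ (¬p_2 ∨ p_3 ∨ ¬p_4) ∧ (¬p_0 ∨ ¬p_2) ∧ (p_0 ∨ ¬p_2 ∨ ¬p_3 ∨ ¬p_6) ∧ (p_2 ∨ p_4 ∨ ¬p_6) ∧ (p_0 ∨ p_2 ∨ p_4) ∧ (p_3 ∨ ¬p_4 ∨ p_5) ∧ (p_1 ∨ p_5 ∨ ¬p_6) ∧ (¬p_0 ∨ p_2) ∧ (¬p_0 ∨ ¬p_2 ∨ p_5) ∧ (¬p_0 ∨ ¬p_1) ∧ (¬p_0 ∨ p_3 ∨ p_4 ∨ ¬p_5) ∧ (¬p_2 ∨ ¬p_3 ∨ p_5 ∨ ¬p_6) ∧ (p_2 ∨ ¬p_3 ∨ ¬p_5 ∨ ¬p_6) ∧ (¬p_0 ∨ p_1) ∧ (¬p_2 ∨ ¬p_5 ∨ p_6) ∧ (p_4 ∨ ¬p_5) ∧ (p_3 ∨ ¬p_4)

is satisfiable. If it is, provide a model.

Try p_0 = True:
  (¬p_0 ∨ ¬p_2) forces p_2 = False.
  clause (¬p_0 ∨ p_2) is falsified — backtrack.
So p_0 = False.
Set p_1 = True.
Set p_2 = False.
  then (p_0 ∨ p_2 ∨ p_4) forces p_4 = True.
  then (p_3 ∨ ¬p_4) forces p_3 = True.
Set p_5 = False.
Set p_6 = True.
All clauses satisfied.

p_0 = False, p_1 = True, p_2 = False, p_3 = True, p_4 = True, p_5 = False, p_6 = True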